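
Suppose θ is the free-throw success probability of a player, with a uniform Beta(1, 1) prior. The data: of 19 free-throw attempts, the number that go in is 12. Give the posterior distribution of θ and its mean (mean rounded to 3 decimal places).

Posterior: Beta(13, 8); mean ≈ 0.619

The binomial likelihood is conjugate to the Beta prior: with 12 successes and 7 failures, the posterior is Beta(1+12, 1+7) = Beta(13, 8).
Posterior mean = α/(α+β) = 13/21 = 0.619.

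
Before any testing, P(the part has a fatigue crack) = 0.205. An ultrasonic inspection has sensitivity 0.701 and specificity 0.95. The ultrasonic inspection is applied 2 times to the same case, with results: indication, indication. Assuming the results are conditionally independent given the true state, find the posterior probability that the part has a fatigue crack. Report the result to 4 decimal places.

Posterior P(H) ≈ 0.9807

With H the event that the part has a fatigue crack, the joint likelihood of the observed sequence is P(data|H) = 0.701·0.701 = 0.49140 and P(data|¬H) = 0.05·0.05 = 0.0025000.
Bayes: P(H|data) = 0.205·0.49140 / (0.205·0.49140 + 0.795·0.0025000) = 0.10074/0.10272 = 0.9807.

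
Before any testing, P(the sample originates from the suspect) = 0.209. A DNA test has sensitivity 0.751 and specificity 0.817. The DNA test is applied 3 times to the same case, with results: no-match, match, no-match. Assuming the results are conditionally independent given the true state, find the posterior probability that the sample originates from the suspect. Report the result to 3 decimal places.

Let H be the event that the sample originates from the suspect; start with P(H) = 0.209. P('match'|H) = 0.751, P('match'|¬H) = 0.183.
Update on result 1 ('no-match'): P(H) ← 0.249·0.2090 / (0.249·0.2090 + 0.817·0.7910) = 0.052041/0.69829 = 0.0745.
Update on result 2 ('match'): P(H) ← 0.751·0.0745 / (0.751·0.0745 + 0.183·0.9255) = 0.055969/0.22533 = 0.2484.
Update on result 3 ('no-match'): P(H) ← 0.249·0.2484 / (0.249·0.2484 + 0.817·0.7516) = 0.061849/0.67592 = 0.0915.

Posterior P(H) ≈ 0.092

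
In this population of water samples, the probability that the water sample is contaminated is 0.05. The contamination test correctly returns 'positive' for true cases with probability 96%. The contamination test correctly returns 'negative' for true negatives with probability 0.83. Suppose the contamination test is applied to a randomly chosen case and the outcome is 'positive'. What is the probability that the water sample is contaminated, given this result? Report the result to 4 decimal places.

P(H | E) ≈ 0.2291

Let H be the event that the water sample is contaminated. P(H) = 0.05, so P(¬H) = 0.95. With E the 'positive' result, P(E|H) = 0.96 and P(E|¬H) = 0.17.
P(E) = 0.96·0.05 + 0.17·0.95 = 0.048000 + 0.16150 = 0.20950.
By Bayes' theorem, P(H|E) = 0.048000 / 0.20950 = 0.2291.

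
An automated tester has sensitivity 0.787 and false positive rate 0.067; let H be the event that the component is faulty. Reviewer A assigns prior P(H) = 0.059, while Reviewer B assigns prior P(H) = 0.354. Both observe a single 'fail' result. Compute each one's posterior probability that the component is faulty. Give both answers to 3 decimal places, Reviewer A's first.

Reviewer A: 0.424; Reviewer B: 0.866

The likelihood ratio for a 'fail' result is 0.787/0.067 = 11.746.
Reviewer A: prior odds 0.059/0.941 = 0.062699; posterior odds 0.73648; posterior probability 0.424.
Reviewer B: prior odds 0.354/0.646 = 0.54799; posterior odds 6.4368; posterior probability 0.866.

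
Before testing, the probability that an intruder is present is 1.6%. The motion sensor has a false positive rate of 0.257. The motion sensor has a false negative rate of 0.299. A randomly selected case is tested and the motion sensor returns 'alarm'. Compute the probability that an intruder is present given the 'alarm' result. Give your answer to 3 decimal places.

Write H for 'an intruder is present'. Prior odds H:¬H = 0.016/0.984 = 0.016260. For the 'alarm' outcome, the likelihood ratio is 0.701/0.257 = 2.7276.
Posterior odds = 0.016260 × 2.7276 = 0.044352, so P(H|E) = 0.044352/(1+0.044352) = 0.042.

P(H | E) ≈ 0.042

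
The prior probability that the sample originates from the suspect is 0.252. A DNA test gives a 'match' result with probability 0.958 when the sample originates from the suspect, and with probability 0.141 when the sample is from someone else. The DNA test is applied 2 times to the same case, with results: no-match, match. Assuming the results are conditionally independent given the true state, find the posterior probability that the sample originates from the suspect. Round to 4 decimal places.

With H the event that the sample originates from the suspect, the joint likelihood of the observed sequence is P(data|H) = 0.042·0.958 = 0.040236 and P(data|¬H) = 0.859·0.141 = 0.12112.
Bayes: P(H|data) = 0.252·0.040236 / (0.252·0.040236 + 0.748·0.12112) = 0.010139/0.10074 = 0.1007.

Posterior P(H) ≈ 0.1007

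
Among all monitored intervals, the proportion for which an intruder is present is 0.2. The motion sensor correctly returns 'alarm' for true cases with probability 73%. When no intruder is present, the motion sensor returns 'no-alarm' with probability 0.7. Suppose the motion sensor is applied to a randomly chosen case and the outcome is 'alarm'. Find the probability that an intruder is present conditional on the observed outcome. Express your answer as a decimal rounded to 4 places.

P(H | E) ≈ 0.3782

Let H be the event that an intruder is present. P(H) = 0.2, so P(¬H) = 0.8. With E the 'alarm' result, P(E|H) = 0.73 and P(E|¬H) = 0.3.
P(E) = 0.73·0.2 + 0.3·0.8 = 0.14600 + 0.24000 = 0.38600.
By Bayes' theorem, P(H|E) = 0.14600 / 0.38600 = 0.3782.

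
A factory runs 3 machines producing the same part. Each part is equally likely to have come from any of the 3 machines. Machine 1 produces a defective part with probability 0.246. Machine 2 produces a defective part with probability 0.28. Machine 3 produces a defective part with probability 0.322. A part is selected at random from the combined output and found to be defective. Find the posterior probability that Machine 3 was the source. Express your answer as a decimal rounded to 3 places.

Posterior probability ≈ 0.380

Tabulate prior·likelihood by source: [1] prior 0.333333, lik 0.246, product 0.08200; [2] prior 0.333333, lik 0.28, product 0.09333; [3] prior 0.333333, lik 0.322, product 0.1073.
Normalizing constant = 0.28267; the posterior for Machine 3 is its product over the sum, 0.1073/0.28267 = 0.380.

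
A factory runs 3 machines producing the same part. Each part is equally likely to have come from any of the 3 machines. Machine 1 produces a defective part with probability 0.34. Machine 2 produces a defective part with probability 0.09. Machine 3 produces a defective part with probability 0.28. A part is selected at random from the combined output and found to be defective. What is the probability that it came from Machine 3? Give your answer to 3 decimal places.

Posterior probability ≈ 0.394

Tabulate prior·likelihood by source: [1] prior 0.333333, lik 0.34, product 0.1133; [2] prior 0.333333, lik 0.09, product 0.03000; [3] prior 0.333333, lik 0.28, product 0.09333.
Normalizing constant = 0.23667; the posterior for Machine 3 is its product over the sum, 0.09333/0.23667 = 0.394.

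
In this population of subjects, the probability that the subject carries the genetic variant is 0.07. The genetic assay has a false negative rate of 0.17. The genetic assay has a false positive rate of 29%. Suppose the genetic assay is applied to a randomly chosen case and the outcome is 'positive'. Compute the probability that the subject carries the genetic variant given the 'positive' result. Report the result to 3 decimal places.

P(H | E) ≈ 0.177

Let H be the event that the subject carries the genetic variant. P(H) = 0.07, so P(¬H) = 0.93. With E the 'positive' result, P(E|H) = 0.83 and P(E|¬H) = 0.29.
P(E) = 0.83·0.07 + 0.29·0.93 = 0.058100 + 0.26970 = 0.32780.
By Bayes' theorem, P(H|E) = 0.058100 / 0.32780 = 0.177.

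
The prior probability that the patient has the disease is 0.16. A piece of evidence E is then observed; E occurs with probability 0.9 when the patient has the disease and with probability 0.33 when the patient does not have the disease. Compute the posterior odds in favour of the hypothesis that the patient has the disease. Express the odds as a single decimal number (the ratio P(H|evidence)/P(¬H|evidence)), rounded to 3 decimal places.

Posterior odds ≈ 0.519

Prior odds = 0.16/(1−0.16) = 0.19048. In log-odds, ln(0.19048) = -1.6582.
Add log likelihood ratio: ln(2.7273) = 1.0033.
Posterior log-odds = -0.65493, so posterior odds = exp(-0.65493) = 0.51948.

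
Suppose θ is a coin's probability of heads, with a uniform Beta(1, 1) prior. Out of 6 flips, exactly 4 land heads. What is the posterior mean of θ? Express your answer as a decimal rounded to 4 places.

The binomial likelihood is conjugate to the Beta prior: with 4 successes and 2 failures, the posterior is Beta(1+4, 1+2) = Beta(5, 3).
Posterior mean = α/(α+β) = 5/8 = 0.6250.

Posterior mean ≈ 0.6250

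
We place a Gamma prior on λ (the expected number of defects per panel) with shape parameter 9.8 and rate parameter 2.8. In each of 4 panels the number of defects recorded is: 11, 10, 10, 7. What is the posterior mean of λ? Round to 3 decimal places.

Posterior mean ≈ 7.029

Total count ∑xᵢ = 38 over n = 4 panels.
Gamma is conjugate to the Poisson likelihood: posterior is Gamma(shape = 9.8+38 = 47.8, rate = 2.8+4 = 6.8).
E[λ | data] = 47.8/6.8 = 7.029.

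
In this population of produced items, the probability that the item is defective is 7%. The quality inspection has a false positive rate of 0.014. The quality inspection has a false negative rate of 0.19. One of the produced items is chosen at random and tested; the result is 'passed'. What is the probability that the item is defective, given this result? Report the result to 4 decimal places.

P(H | E) ≈ 0.0143

Let H be the event that the item is defective. P(H) = 0.07, so P(¬H) = 0.93. With E the 'passed' result, P(E|H) = 0.19 and P(E|¬H) = 0.986.
P(E) = 0.19·0.07 + 0.986·0.93 = 0.013300 + 0.91698 = 0.93028.
By Bayes' theorem, P(H|E) = 0.013300 / 0.93028 = 0.0143.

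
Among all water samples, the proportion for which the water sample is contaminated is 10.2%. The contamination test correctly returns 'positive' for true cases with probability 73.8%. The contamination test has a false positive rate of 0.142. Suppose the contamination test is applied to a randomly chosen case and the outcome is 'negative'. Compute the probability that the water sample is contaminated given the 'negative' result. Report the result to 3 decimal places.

Let H be the event that the water sample is contaminated. P(H) = 0.102, so P(¬H) = 0.898. With E the 'negative' result, P(E|H) = 0.262 and P(E|¬H) = 0.858.
P(E) = 0.262·0.102 + 0.858·0.898 = 0.026724 + 0.77048 = 0.79721.
By Bayes' theorem, P(H|E) = 0.026724 / 0.79721 = 0.034.

P(H | E) ≈ 0.034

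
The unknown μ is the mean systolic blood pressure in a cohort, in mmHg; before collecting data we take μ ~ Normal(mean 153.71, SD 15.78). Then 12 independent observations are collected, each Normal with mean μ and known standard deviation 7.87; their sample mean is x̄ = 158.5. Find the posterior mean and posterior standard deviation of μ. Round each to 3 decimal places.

Posterior mean ≈ 158.403; posterior SD ≈ 2.249

Prior precision 1/τ₀² = 1/15.78² = 0.00401593; data precision n/σ² = 12/7.87² = 0.193746.
Posterior precision = 0.00401593 + 0.193746 = 0.197761, giving posterior SD = 1/√0.197761 = 2.249.
Posterior mean = (0.00401593·153.71 + 0.193746·158.5) / 0.197761 = 158.403.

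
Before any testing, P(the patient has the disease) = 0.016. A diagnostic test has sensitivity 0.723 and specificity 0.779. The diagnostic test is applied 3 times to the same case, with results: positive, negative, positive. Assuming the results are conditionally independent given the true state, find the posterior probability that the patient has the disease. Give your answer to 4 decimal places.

Let H be the event that the patient has the disease; start with P(H) = 0.016. P('positive'|H) = 0.723, P('positive'|¬H) = 0.221.
Update on result 1 ('positive'): P(H) ← 0.723·0.0160 / (0.723·0.0160 + 0.221·0.9840) = 0.011568/0.22903 = 0.0505.
Update on result 2 ('negative'): P(H) ← 0.277·0.0505 / (0.277·0.0505 + 0.779·0.9495) = 0.013991/0.75364 = 0.0186.
Update on result 3 ('positive'): P(H) ← 0.723·0.0186 / (0.723·0.0186 + 0.221·0.9814) = 0.013422/0.23032 = 0.0583.

Posterior P(H) ≈ 0.0583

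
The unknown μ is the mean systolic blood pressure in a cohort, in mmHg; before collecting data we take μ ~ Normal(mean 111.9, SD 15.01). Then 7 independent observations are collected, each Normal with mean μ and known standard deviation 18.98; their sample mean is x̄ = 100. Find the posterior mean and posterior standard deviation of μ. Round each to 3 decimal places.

Posterior mean ≈ 102.213; posterior SD ≈ 6.473

With known σ, the Normal prior is conjugate. Weight on the data is w = (n/σ²)/(n/σ² + 1/τ₀²) = 0.0194315/(0.0194315+0.00443852) = 0.81405.
Posterior mean = w·x̄ + (1−w)·μ₀ = 0.81405·100 + 0.18595·111.9 = 102.213. Posterior variance = 1/(0.0194315+0.00443852) = 41.8936, so SD = 6.473.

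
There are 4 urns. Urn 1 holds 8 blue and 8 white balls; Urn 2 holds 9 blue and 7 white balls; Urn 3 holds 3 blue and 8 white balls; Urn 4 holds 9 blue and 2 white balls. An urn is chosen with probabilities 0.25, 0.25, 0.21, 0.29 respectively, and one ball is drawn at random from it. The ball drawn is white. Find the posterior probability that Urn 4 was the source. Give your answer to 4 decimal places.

Tabulate prior·likelihood by source: [1] prior 0.25, lik 0.5, product 0.1250; [2] prior 0.25, lik 0.4375, product 0.1094; [3] prior 0.21, lik 0.7273, product 0.1527; [4] prior 0.29, lik 0.1818, product 0.05273.
Normalizing constant = 0.43983; the posterior for Urn 4 is its product over the sum, 0.05273/0.43983 = 0.1199.

Posterior probability ≈ 0.1199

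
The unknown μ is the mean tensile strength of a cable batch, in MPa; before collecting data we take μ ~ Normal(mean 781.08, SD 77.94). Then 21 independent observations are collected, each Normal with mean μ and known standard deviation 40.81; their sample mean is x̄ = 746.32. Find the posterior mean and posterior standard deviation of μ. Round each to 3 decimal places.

Posterior mean ≈ 746.768; posterior SD ≈ 8.848

With known σ, the Normal prior is conjugate. Weight on the data is w = (n/σ²)/(n/σ² + 1/τ₀²) = 0.0126092/(0.0126092+0.00016462) = 0.98711.
Posterior mean = w·x̄ + (1−w)·μ₀ = 0.98711·746.32 + 0.012887·781.08 = 746.768. Posterior variance = 1/(0.0126092+0.00016462) = 78.2854, so SD = 8.848.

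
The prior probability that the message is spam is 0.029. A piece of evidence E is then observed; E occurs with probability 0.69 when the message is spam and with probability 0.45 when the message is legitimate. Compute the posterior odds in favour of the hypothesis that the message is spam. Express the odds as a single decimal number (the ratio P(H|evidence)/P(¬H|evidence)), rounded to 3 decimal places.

Posterior odds ≈ 0.046

Prior odds = 0.029/(1−0.029) = 0.029866. In log-odds, ln(0.029866) = -3.5110.
Add log likelihood ratio: ln(1.5333) = 0.42744.
Posterior log-odds = -3.0836, so posterior odds = exp(-3.0836) = 0.045795.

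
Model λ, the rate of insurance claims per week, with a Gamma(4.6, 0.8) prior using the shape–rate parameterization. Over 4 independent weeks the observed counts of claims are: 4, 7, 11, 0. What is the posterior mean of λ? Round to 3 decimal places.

Posterior mean ≈ 5.542

Total count ∑xᵢ = 22 over n = 4 weeks.
Gamma is conjugate to the Poisson likelihood: posterior is Gamma(shape = 4.6+22 = 26.6, rate = 0.8+4 = 4.8).
Posterior mean = shape/rate = 26.6/4.8 = 5.542.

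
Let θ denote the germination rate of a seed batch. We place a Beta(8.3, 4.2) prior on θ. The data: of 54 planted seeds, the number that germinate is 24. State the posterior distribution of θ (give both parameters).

Posterior: Beta(32.3, 34.2)

The binomial likelihood is conjugate to the Beta prior: with 24 successes and 30 failures, the posterior is Beta(8.3+24, 4.2+30) = Beta(32.3, 34.2).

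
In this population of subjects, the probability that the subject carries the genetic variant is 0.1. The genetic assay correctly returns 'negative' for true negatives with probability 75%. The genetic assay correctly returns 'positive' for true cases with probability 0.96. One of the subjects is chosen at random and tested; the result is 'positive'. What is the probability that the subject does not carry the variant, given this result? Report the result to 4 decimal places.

Write H for 'the subject carries the genetic variant'. Prior odds H:¬H = 0.1/0.9 = 0.11111. For the 'positive' outcome, the likelihood ratio is 0.96/0.25 = 3.8400.
Posterior odds = 0.11111 × 3.8400 = 0.42667, so P(H|E) = 0.42667/(1+0.42667) = 0.2991. Then P(¬H|E) = 1 − 0.2991 = 0.7009.

P(¬H | E) ≈ 0.7009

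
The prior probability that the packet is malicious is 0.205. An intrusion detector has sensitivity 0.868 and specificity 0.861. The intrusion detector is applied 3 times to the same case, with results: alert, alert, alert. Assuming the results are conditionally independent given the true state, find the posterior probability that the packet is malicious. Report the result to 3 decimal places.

Let H be the event that the packet is malicious; start with P(H) = 0.205. P('alert'|H) = 0.868, P('alert'|¬H) = 0.139.
Update on result 1 ('alert'): P(H) ← 0.868·0.2050 / (0.868·0.2050 + 0.139·0.7950) = 0.17794/0.28845 = 0.6169.
Update on result 2 ('alert'): P(H) ← 0.868·0.6169 / (0.868·0.6169 + 0.139·0.3831) = 0.53546/0.58872 = 0.9095.
Update on result 3 ('alert'): P(H) ← 0.868·0.9095 / (0.868·0.9095 + 0.139·0.0905) = 0.78949/0.80206 = 0.9843.

Posterior P(H) ≈ 0.984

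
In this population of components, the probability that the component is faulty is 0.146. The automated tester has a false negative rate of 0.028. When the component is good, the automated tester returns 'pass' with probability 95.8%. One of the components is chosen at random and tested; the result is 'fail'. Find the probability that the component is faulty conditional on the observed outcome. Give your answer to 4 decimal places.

P(H | E) ≈ 0.7982

Write H for 'the component is faulty'. Prior odds H:¬H = 0.146/0.854 = 0.17096. For the 'fail' outcome, the likelihood ratio is 0.972/0.042 = 23.143.
Posterior odds = 0.17096 × 23.143 = 3.9565, so P(H|E) = 3.9565/(1+3.9565) = 0.7982.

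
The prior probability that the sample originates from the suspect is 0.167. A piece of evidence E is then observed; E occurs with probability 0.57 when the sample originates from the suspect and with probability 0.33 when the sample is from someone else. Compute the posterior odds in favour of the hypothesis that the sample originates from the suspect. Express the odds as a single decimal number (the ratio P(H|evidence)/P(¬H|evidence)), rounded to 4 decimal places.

Posterior odds ≈ 0.3463

Prior odds = 0.167/(1−0.167) = 0.20048. In log-odds, ln(0.20048) = -1.6070.
Add log likelihood ratio: ln(1.7273) = 0.54654.
Posterior log-odds = -1.0605, so posterior odds = exp(-1.0605) = 0.34628.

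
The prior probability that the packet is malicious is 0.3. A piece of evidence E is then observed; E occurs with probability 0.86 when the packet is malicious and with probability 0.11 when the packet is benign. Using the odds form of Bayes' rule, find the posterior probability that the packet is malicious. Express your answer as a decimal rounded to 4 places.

Prior odds = 0.3/(1−0.3) = 0.42857.
Likelihood ratio for E = 0.86/0.11 = 7.8182.
Posterior odds = prior odds × LR = 3.3506.
Posterior probability = odds/(1+odds) = 3.3506/4.3506 = 0.7701.

Posterior probability ≈ 0.7701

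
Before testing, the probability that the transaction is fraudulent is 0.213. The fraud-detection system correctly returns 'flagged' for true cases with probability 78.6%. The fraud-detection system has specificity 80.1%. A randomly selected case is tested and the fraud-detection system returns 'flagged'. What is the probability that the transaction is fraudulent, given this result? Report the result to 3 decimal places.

P(H | E) ≈ 0.517

Let H be the event that the transaction is fraudulent. P(H) = 0.213, so P(¬H) = 0.787. With E the 'flagged' result, P(E|H) = 0.786 and P(E|¬H) = 0.199.
P(E) = 0.786·0.213 + 0.199·0.787 = 0.16742 + 0.15661 = 0.32403.
By Bayes' theorem, P(H|E) = 0.16742 / 0.32403 = 0.517.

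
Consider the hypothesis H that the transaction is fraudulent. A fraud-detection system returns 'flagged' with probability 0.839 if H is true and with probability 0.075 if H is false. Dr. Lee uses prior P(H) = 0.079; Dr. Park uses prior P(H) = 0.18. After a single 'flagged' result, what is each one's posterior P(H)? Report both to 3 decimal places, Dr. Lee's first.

Dr. Lee: 0.490; Dr. Park: 0.711

P('+'|H) = 0.839, P('+'|¬H) = 0.075.
Dr. Lee: numerator 0.839·0.079 = 0.066281; evidence = 0.066281+0.075·0.921 = 0.13536; posterior = 0.490.
Dr. Park: numerator 0.839·0.18 = 0.15102; evidence = 0.15102+0.075·0.82 = 0.21252; posterior = 0.711.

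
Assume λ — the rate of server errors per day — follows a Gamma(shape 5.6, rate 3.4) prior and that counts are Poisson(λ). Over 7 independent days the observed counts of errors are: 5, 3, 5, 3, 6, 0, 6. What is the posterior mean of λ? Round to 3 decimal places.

Posterior mean ≈ 3.231

The Poisson likelihood adds the total count to the shape and the number of exposure periods to the rate. Here ∑xᵢ = 28 and n = 7, so shape 5.6→33.6 and rate 3.4→10.4.
Posterior mean = shape/rate = 33.6/10.4 = 3.231.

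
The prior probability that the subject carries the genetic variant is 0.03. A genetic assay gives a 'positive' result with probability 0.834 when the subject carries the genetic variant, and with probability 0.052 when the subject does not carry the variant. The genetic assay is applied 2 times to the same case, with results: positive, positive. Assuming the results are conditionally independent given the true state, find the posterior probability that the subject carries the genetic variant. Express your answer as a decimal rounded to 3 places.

With H the event that the subject carries the genetic variant, the joint likelihood of the observed sequence is P(data|H) = 0.834·0.834 = 0.69556 and P(data|¬H) = 0.052·0.052 = 0.0027040.
Bayes: P(H|data) = 0.03·0.69556 / (0.03·0.69556 + 0.97·0.0027040) = 0.020867/0.023490 = 0.8883.

Posterior P(H) ≈ 0.888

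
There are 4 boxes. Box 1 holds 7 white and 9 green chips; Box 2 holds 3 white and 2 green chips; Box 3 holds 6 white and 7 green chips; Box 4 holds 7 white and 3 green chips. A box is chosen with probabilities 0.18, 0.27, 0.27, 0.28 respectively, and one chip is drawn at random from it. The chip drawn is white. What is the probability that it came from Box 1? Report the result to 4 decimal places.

Posterior probability ≈ 0.1403

P(white|Box 1) = 0.4375; P(white|Box 2) = 0.6; P(white|Box 3) = 0.4615; P(white|Box 4) = 0.7.
Prior × likelihood for each source: 0.18·0.4375=0.07875, 0.27·0.6=0.1620, 0.27·0.4615=0.1246, 0.28·0.7=0.1960. Summing gives P(white) = 0.56137.
P(Box 1 | white) = 0.07875 / 0.56137 = 0.1403.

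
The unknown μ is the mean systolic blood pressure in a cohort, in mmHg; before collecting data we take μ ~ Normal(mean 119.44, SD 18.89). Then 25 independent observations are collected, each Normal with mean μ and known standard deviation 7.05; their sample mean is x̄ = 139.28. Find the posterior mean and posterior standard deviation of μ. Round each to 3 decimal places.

Prior precision 1/τ₀² = 1/18.89² = 0.00280244; data precision n/σ² = 25/7.05² = 0.502993.
Posterior precision = 0.00280244 + 0.502993 = 0.505795, giving posterior SD = 1/√0.505795 = 1.406.
Posterior mean = (0.00280244·119.44 + 0.502993·139.28) / 0.505795 = 139.170.

Posterior mean ≈ 139.170; posterior SD ≈ 1.406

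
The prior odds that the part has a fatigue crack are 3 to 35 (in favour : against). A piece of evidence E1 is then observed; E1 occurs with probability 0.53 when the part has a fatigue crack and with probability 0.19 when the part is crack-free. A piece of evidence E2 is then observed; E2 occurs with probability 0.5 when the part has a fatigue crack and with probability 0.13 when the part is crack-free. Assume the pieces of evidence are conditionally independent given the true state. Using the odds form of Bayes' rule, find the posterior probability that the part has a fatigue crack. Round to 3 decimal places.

Prior odds = 3/35 = 0.085714. In log-odds, ln(0.085714) = -2.4567.
Add log likelihood ratios: ln(2.7895) + ln(3.8462) = 2.3729.
Posterior log-odds = -0.083809, so posterior odds = exp(-0.083809) = 0.91961. Converting, P(H|E) = 0.91961/1.9196 = 0.479.

Posterior probability ≈ 0.479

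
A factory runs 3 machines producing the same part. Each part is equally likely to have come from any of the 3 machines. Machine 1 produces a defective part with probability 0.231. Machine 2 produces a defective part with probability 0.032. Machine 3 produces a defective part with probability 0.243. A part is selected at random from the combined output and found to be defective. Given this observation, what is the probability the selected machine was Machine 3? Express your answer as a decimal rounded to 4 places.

P(defective|M1) = 0.231; P(defective|M2) = 0.032; P(defective|M3) = 0.243.
Prior × likelihood for each source: 0.333333·0.231=0.07700, 0.333333·0.032=0.01067, 0.333333·0.243=0.08100. Summing gives P(defective) = 0.16867.
P(Machine 3 | defective) = 0.08100 / 0.16867 = 0.4802.

Posterior probability ≈ 0.4802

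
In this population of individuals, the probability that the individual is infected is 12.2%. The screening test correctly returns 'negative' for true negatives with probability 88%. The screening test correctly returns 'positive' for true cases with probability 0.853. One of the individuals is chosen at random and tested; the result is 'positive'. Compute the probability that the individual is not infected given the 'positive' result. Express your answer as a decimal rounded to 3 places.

P(¬H | E) ≈ 0.503

Write H for 'the individual is infected'. Prior odds H:¬H = 0.122/0.878 = 0.13895. For the 'positive' outcome, the likelihood ratio is 0.853/0.12 = 7.1083.
Posterior odds = 0.13895 × 7.1083 = 0.98772, so P(H|E) = 0.98772/(1+0.98772) = 0.497. Then P(¬H|E) = 1 − 0.497 = 0.503.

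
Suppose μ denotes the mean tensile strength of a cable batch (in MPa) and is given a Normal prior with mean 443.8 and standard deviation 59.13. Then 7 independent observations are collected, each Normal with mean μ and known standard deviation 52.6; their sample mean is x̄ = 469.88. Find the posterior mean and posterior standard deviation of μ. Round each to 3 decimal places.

Prior precision 1/τ₀² = 1/59.13² = 0.00028601; data precision n/σ² = 7/52.6² = 0.00253004.
Posterior precision = 0.00028601 + 0.00253004 = 0.00281605, giving posterior SD = 1/√0.00281605 = 18.844.
Posterior mean = (0.00028601·443.8 + 0.00253004·469.88) / 0.00281605 = 467.231.

Posterior mean ≈ 467.231; posterior SD ≈ 18.844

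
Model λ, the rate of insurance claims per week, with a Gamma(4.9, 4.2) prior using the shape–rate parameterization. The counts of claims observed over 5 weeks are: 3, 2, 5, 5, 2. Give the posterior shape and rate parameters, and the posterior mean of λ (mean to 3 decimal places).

The Poisson likelihood adds the total count to the shape and the number of exposure periods to the rate. Here ∑xᵢ = 17 and n = 5, so shape 4.9→21.9 and rate 4.2→9.2.
E[λ | data] = 21.9/9.2 = 2.380.

Posterior: Gamma(shape=21.9, rate=9.2); mean ≈ 2.380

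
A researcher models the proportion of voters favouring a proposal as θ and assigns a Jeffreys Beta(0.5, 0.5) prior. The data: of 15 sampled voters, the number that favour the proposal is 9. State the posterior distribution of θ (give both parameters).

The binomial likelihood is conjugate to the Beta prior: with 9 successes and 6 failures, the posterior is Beta(0.5+9, 0.5+6) = Beta(9.5, 6.5).

Posterior: Beta(9.5, 6.5)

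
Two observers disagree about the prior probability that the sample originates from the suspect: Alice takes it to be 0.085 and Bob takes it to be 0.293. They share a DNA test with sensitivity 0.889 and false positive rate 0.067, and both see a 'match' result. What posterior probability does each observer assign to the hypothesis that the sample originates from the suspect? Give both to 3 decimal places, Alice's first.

Alice: 0.552; Bob: 0.846

The likelihood ratio for a 'match' result is 0.889/0.067 = 13.269.
Alice: prior odds 0.085/0.915 = 0.092896; posterior odds 1.2326; posterior probability 0.552.
Bob: prior odds 0.293/0.707 = 0.41443; posterior odds 5.4989; posterior probability 0.846.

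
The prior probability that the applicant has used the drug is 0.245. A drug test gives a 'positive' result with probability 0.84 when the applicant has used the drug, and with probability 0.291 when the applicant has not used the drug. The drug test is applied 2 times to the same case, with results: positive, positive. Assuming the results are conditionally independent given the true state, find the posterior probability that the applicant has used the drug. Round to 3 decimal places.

Posterior P(H) ≈ 0.730

Let H be the event that the applicant has used the drug; start with P(H) = 0.245. P('positive'|H) = 0.84, P('positive'|¬H) = 0.291.
Update on result 1 ('positive'): P(H) ← 0.84·0.2450 / (0.84·0.2450 + 0.291·0.7550) = 0.20580/0.42550 = 0.4837.
Update on result 2 ('positive'): P(H) ← 0.84·0.4837 / (0.84·0.4837 + 0.291·0.5163) = 0.40627/0.55653 = 0.7300.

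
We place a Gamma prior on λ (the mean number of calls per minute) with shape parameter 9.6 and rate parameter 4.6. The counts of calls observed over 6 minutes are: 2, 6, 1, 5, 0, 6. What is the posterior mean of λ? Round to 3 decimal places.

Posterior mean ≈ 2.792

Total count ∑xᵢ = 20 over n = 6 minutes.
Gamma is conjugate to the Poisson likelihood: posterior is Gamma(shape = 9.6+20 = 29.6, rate = 4.6+6 = 10.6).
E[λ | data] = 29.6/10.6 = 2.792.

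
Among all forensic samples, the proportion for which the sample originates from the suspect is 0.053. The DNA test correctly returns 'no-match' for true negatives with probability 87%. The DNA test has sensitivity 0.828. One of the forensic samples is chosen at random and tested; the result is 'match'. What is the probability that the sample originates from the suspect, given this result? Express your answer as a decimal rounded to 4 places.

Write H for 'the sample originates from the suspect'. Prior odds H:¬H = 0.053/0.947 = 0.055966. For the 'match' outcome, the likelihood ratio is 0.828/0.13 = 6.3692.
Posterior odds = 0.055966 × 6.3692 = 0.35646, so P(H|E) = 0.35646/(1+0.35646) = 0.2628.

P(H | E) ≈ 0.2628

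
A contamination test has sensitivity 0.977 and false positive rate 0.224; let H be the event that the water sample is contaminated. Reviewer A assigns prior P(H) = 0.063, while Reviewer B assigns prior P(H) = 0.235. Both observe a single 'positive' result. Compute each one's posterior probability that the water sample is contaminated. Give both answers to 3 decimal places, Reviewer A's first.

The likelihood ratio for a 'positive' result is 0.977/0.224 = 4.3616.
Reviewer A: prior odds 0.063/0.937 = 0.067236; posterior odds 0.29326; posterior probability 0.227.
Reviewer B: prior odds 0.235/0.765 = 0.30719; posterior odds 1.3398; posterior probability 0.573.

Reviewer A: 0.227; Reviewer B: 0.573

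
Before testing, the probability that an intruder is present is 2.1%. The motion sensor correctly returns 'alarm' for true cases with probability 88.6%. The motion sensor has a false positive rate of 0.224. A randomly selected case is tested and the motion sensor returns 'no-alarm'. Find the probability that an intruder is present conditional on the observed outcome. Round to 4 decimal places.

P(H | E) ≈ 0.0031

Write H for 'an intruder is present'. Prior odds H:¬H = 0.021/0.979 = 0.021450. For the 'no-alarm' outcome, the likelihood ratio is 0.114/0.776 = 0.14691.
Posterior odds = 0.021450 × 0.14691 = 0.0031512, so P(H|E) = 0.0031512/(1+0.0031512) = 0.0031.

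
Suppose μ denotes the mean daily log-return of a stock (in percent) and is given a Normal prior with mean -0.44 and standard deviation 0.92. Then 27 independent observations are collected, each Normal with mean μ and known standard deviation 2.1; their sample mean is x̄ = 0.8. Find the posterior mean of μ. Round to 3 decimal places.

Posterior mean ≈ 0.599

With known σ, the Normal prior is conjugate. Weight on the data is w = (n/σ²)/(n/σ² + 1/τ₀²) = 6.12245/(6.12245+1.18147) = 0.83824.
Posterior mean = w·x̄ + (1−w)·μ₀ = 0.83824·0.8 + 0.16176·-0.44 = 0.599.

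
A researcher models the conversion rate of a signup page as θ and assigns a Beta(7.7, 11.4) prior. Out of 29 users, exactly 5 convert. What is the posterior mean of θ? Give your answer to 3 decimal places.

Posterior mean ≈ 0.264

The binomial likelihood is conjugate to the Beta prior: with 5 successes and 24 failures, the posterior is Beta(7.7+5, 11.4+24) = Beta(12.7, 35.4).
E[θ | data] = 12.7/(12.7+35.4) = 0.264.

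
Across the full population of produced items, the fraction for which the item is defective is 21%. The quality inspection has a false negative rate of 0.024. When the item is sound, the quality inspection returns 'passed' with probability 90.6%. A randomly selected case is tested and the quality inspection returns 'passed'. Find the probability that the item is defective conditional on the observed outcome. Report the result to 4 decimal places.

Let H be the event that the item is defective. P(H) = 0.21, so P(¬H) = 0.79. With E the 'passed' result, P(E|H) = 0.024 and P(E|¬H) = 0.906.
P(E) = 0.024·0.21 + 0.906·0.79 = 0.0050400 + 0.71574 = 0.72078.
By Bayes' theorem, P(H|E) = 0.0050400 / 0.72078 = 0.0070.

P(H | E) ≈ 0.0070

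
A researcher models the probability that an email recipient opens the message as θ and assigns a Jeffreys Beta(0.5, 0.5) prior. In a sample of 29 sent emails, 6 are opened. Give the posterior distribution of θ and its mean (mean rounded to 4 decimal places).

Posterior: Beta(6.5, 23.5); mean ≈ 0.2167

The binomial likelihood is conjugate to the Beta prior: with 6 successes and 23 failures, the posterior is Beta(0.5+6, 0.5+23) = Beta(6.5, 23.5).
E[θ | data] = 6.5/(6.5+23.5) = 0.2167.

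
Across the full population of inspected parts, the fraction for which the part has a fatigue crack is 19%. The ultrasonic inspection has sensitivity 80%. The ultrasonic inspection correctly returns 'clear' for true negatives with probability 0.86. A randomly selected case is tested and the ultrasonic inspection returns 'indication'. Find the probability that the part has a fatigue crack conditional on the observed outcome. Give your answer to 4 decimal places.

Let H be the event that the part has a fatigue crack. P(H) = 0.19, so P(¬H) = 0.81. With E the 'indication' result, P(E|H) = 0.8 and P(E|¬H) = 0.14.
P(E) = 0.8·0.19 + 0.14·0.81 = 0.15200 + 0.11340 = 0.26540.
By Bayes' theorem, P(H|E) = 0.15200 / 0.26540 = 0.5727.

P(H | E) ≈ 0.5727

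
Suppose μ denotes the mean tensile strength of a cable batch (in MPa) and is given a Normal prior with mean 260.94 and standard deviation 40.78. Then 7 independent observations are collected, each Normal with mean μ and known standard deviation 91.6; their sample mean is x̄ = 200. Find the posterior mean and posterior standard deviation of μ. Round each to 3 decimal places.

Posterior mean ≈ 225.526; posterior SD ≈ 26.393

Prior precision 1/τ₀² = 1/40.78² = 0.00060132; data precision n/σ² = 7/91.6² = 0.00083427.
Posterior precision = 0.00060132 + 0.00083427 = 0.00143559, giving posterior SD = 1/√0.00143559 = 26.393.
Posterior mean = (0.00060132·260.94 + 0.00083427·200) / 0.00143559 = 225.526.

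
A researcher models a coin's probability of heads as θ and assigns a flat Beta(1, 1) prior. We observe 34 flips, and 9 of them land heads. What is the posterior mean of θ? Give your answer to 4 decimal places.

The binomial likelihood is conjugate to the Beta prior: with 9 successes and 25 failures, the posterior is Beta(1+9, 1+25) = Beta(10, 26).
Posterior mean = α/(α+β) = 10/36 = 0.2778.

Posterior mean ≈ 0.2778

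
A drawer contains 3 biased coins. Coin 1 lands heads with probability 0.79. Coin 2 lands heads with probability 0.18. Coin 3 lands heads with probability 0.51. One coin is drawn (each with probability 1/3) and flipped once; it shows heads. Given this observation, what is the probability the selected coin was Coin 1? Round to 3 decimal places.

Posterior probability ≈ 0.534

Tabulate prior·likelihood by source: [1] prior 0.333333, lik 0.79, product 0.2633; [2] prior 0.333333, lik 0.18, product 0.06000; [3] prior 0.333333, lik 0.51, product 0.1700.
Normalizing constant = 0.49333; the posterior for Coin 1 is its product over the sum, 0.2633/0.49333 = 0.534.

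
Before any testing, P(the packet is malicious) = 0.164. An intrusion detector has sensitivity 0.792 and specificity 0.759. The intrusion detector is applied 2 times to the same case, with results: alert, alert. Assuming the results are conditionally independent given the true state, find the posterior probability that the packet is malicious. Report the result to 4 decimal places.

With H the event that the packet is malicious, the joint likelihood of the observed sequence is P(data|H) = 0.792·0.792 = 0.62726 and P(data|¬H) = 0.241·0.241 = 0.058081.
Bayes: P(H|data) = 0.164·0.62726 / (0.164·0.62726 + 0.836·0.058081) = 0.10287/0.15143 = 0.6793.

Posterior P(H) ≈ 0.6793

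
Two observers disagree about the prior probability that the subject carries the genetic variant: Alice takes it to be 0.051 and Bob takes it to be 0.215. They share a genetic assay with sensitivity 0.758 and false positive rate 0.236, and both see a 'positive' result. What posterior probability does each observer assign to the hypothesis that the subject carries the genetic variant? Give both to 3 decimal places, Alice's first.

P('+'|H) = 0.758, P('+'|¬H) = 0.236.
Alice: numerator 0.758·0.051 = 0.038658; evidence = 0.038658+0.236·0.949 = 0.26262; posterior = 0.147.
Bob: numerator 0.758·0.215 = 0.16297; evidence = 0.16297+0.236·0.785 = 0.34823; posterior = 0.468.

Alice: 0.147; Bob: 0.468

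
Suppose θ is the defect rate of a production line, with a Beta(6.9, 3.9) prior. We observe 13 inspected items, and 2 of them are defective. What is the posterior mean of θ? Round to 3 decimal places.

The binomial likelihood is conjugate to the Beta prior: with 2 successes and 11 failures, the posterior is Beta(6.9+2, 3.9+11) = Beta(8.9, 14.9).
E[θ | data] = 8.9/(8.9+14.9) = 0.374.

Posterior mean ≈ 0.374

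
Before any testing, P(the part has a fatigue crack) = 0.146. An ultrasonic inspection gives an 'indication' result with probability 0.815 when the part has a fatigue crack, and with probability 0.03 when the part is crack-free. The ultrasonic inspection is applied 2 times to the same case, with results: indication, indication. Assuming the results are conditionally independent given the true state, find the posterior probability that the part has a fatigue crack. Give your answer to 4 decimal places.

With H the event that the part has a fatigue crack, the joint likelihood of the observed sequence is P(data|H) = 0.815·0.815 = 0.66422 and P(data|¬H) = 0.03·0.03 = 0.00090000.
Bayes: P(H|data) = 0.146·0.66422 / (0.146·0.66422 + 0.854·0.00090000) = 0.096977/0.097745 = 0.9921.

Posterior P(H) ≈ 0.9921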